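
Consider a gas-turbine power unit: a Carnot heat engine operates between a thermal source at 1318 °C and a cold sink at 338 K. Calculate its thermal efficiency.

T_H = 1318 °C → 1318 + 273.15 = 1591.15 K.
For a reversible engine, η = 1 − T_C/T_H = 1 − 338.00/1591.15 = 0.7876.

η ≈ 0.7876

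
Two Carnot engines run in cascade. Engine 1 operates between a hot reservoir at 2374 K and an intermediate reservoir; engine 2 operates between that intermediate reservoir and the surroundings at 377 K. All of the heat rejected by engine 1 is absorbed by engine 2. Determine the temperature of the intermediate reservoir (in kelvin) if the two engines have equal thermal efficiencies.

T_m ≈ 946 K

Equal efficiencies require 1 − T_m/T_H = 1 − T_C/T_m, i.e. T_m/T_H = T_C/T_m, so T_m = √(T_H·T_C) = √(2374.00 × 377.00) = 946 K.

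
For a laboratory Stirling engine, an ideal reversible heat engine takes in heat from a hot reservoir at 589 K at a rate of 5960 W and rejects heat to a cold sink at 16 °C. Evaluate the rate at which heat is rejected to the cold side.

T_C = 16 °C → 16 + 273.15 = 289.15 K.
The Carnot efficiency is η = 1 − T_C/T_H = 1 − 289.15/589.00 = 0.5091.
For a reversible cycle Q_C/Q_H = T_C/T_H, so Q_C = 5960 × 289.15/589.00 = 2930 W.

Q̇_C ≈ 2930 W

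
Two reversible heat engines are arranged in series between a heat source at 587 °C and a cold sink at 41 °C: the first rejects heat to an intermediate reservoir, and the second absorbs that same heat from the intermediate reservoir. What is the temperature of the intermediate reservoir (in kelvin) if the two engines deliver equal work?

T_H = 587 °C → 587 + 273.15 = 860.15 K.
T_C = 41 °C → 41 + 273.15 = 314.15 K.
For reversible stages Q_m = Q_H·(T_m/T_H). Setting W₁ = Q_H(1 − T_m/T_H) equal to W₂ = Q_m(1 − T_C/T_m) = Q_H·(T_m − T_C)/T_H gives T_H − T_m = T_m − T_C, so T_m = (T_H + T_C)/2 = (860.15 + 314.15)/2 = 587 K.

T_m ≈ 587 K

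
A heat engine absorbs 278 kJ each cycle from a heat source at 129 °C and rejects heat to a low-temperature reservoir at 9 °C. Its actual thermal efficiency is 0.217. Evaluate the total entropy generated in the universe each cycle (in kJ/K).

T_H = 129 °C → 129 + 273.15 = 402.15 K.
T_C = 9 °C → 9 + 273.15 = 282.15 K.
W = η·Q_H = 0.217 × 278 = 60.33 kJ, so Q_C = Q_H − W = 217.7 kJ.
The hot reservoir loses entropy Q_H/T_H = 278/402.15 = 0.6913 kJ/K; the cold reservoir gains Q_C/T_C = 217.7/282.15 = 0.7715 kJ/K.
ΔS_univ = −Q_H/T_H + Q_C/T_C = 0.0802 kJ/K (> 0, since η = 0.217 < η_Carnot = 0.298).

ΔS_univ ≈ 0.0802 kJ/K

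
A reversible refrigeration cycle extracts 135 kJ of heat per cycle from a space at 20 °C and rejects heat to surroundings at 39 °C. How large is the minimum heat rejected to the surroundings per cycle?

T_H = 39 °C → 39 + 273.15 = 312.15 K.
T_C = 20 °C → 20 + 273.15 = 293.15 K.
For a reversible cycle Q_H/Q_C = T_H/T_C, so Q_H = Q_C·T_H/T_C = 135 × 312.15/293.15 = 143.7 kJ.

Q_H ≈ 143.7 kJ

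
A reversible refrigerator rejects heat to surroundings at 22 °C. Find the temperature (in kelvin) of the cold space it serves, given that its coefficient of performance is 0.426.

T_C ≈ 88.2 K

T_H = 22 °C → 22 + 273.15 = 295.15 K.
COP_R = T_C/(T_H − T_C) ⇒ T_C = T_H·COP_R/(1 + COP_R) = 295.15 × 0.426/(1 + 0.426) = 88.2 K.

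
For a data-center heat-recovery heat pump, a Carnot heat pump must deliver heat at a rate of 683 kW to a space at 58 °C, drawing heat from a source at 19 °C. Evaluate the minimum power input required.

Ẇ_in ≈ 80.44 kW

T_H = 58 °C → 58 + 273.15 = 331.15 K.
T_C = 19 °C → 19 + 273.15 = 292.15 K.
For a reversible heat pump, COP_HP = T_H/(T_H − T_C) = 331.15/39.00 = 8.4910.
W = Q_H/COP_HP = 683/8.4910 = 80.44 kW.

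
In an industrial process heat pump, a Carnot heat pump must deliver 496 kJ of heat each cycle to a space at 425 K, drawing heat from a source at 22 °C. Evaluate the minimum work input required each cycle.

W_in ≈ 152 kJ

T_C = 22 °C → 22 + 273.15 = 295.15 K.
The Carnot heat-pump COP is COP_HP = T_H/(T_H − T_C) = 425.00/129.85 = 3.2730.
W = Q_H/COP_HP = 496/3.2730 = 152 kJ.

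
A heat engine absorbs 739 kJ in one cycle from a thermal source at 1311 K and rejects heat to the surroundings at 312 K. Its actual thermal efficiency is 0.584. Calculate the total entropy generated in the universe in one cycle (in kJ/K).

ΔS_univ ≈ 0.422 kJ/K

W = η·Q_H = 0.584 × 739 = 431.6 kJ, so Q_C = Q_H − W = 307.4 kJ.
The hot reservoir loses entropy Q_H/T_H = 739/1311.00 = 0.5637 kJ/K; the cold reservoir gains Q_C/T_C = 307.4/312.00 = 0.9853 kJ/K.
ΔS_univ = −Q_H/T_H + Q_C/T_C = 0.422 kJ/K (> 0, since η = 0.584 < η_Carnot = 0.762).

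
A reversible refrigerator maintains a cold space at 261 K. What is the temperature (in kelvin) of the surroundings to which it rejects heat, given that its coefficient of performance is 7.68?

COP_R = T_C/(T_H − T_C) ⇒ T_H = T_C·(1 + 1/COP_R) = 261.00 × (1 + 1/7.68) = 295 K.

T_H ≈ 295 K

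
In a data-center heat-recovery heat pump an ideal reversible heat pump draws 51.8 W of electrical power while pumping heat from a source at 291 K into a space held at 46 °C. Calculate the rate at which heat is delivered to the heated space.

Q̇_H ≈ 587 W

T_H = 46 °C → 46 + 273.15 = 319.15 K.
For a reversible heat pump, COP_HP = T_H/(T_H − T_C) = 319.15/28.15 = 11.3375.
Q_H = COP_HP · W = 11.3375 × 51.8 = 587 W.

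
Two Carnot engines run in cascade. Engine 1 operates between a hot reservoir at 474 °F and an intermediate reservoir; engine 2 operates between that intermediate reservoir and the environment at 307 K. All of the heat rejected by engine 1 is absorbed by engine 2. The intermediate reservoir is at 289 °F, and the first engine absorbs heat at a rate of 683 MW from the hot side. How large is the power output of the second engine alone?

Ẇ₂ ≈ 143.4 MW

T_H = 474 °F → (474 − 32) × 5/9 = 245.56 °C = 518.71 K.
T_m = 289 °F → (289 − 32) × 5/9 = 142.78 °C = 415.93 K.
Heat entering the second stage: Q_m = Q_H·(T_m/T_H) = 683 × 415.93/518.71 = 547.7 MW.
Second-stage efficiency η₂ = 1 − T_C/T_m = 1 − 307.00/415.93 = 0.2619, so W₂ = η₂·Q_m = 143.4 MW.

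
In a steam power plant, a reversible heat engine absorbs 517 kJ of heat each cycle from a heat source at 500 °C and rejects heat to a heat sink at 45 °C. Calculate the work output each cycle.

W ≈ 304 kJ

T_H = 500 °C → 500 + 273.15 = 773.15 K.
T_C = 45 °C → 45 + 273.15 = 318.15 K.
Carnot efficiency: η = 1 − T_C/T_H = 1 − 318.15/773.15 = 0.5885.
W = η·Q_H = 0.5885 × 517 = 304 kJ.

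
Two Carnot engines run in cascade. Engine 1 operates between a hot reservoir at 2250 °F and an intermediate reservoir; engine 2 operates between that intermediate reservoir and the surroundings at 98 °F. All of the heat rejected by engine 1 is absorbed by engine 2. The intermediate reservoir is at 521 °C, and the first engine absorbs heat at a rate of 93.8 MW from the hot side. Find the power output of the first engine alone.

Ẇ₁ ≈ 44.3 MW

T_H = 2250 °F → (2250 − 32) × 5/9 = 1232.22 °C = 1505.37 K.
T_C = 98 °F → (98 − 32) × 5/9 = 36.67 °C = 309.82 K.
T_m = 521 °C → 521 + 273.15 = 794.15 K.
First-stage efficiency η₁ = 1 − T_m/T_H = 1 − 794.15/1505.37 = 0.4725.
W₁ = η₁·Q_H = 0.4725 × 93.8 = 44.3 MW.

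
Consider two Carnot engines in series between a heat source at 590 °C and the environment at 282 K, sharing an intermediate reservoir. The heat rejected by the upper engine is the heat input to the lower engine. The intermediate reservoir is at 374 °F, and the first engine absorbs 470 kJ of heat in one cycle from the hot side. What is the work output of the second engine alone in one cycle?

W₂ ≈ 98.6 kJ

T_H = 590 °C → 590 + 273.15 = 863.15 K.
T_m = 374 °F → (374 − 32) × 5/9 = 190.00 °C = 463.15 K.
Heat entering the second stage: Q_m = Q_H·(T_m/T_H) = 470 × 463.15/863.15 = 252 kJ.
Second-stage efficiency η₂ = 1 − T_C/T_m = 1 − 282.00/463.15 = 0.3911, so W₂ = η₂·Q_m = 98.6 kJ.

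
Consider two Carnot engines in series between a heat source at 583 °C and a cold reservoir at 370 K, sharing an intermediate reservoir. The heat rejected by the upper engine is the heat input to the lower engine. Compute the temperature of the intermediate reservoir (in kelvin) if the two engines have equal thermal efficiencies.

T_m ≈ 563 K

T_H = 583 °C → 583 + 273.15 = 856.15 K.
Equal efficiencies require 1 − T_m/T_H = 1 − T_C/T_m, i.e. T_m/T_H = T_C/T_m, so T_m = √(T_H·T_C) = √(856.15 × 370.00) = 563 K.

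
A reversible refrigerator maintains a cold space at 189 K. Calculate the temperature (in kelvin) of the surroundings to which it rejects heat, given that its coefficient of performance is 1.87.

COP_R = T_C/(T_H − T_C) ⇒ T_H = T_C·(1 + 1/COP_R) = 189.00 × (1 + 1/1.87) = 290 K.

T_H ≈ 290 K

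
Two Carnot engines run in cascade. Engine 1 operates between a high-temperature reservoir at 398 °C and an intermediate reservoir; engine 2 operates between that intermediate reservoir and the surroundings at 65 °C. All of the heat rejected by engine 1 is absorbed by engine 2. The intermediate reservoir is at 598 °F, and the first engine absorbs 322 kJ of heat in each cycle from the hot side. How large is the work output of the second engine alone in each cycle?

W₂ ≈ 119.7 kJ

T_H = 398 °C → 398 + 273.15 = 671.15 K.
T_C = 65 °C → 65 + 273.15 = 338.15 K.
T_m = 598 °F → (598 − 32) × 5/9 = 314.44 °C = 587.59 K.
Heat entering the second stage: Q_m = Q_H·(T_m/T_H) = 322 × 587.59/671.15 = 281.9 kJ.
Second-stage efficiency η₂ = 1 − T_C/T_m = 1 − 338.15/587.59 = 0.4245, so W₂ = η₂·Q_m = 119.7 kJ.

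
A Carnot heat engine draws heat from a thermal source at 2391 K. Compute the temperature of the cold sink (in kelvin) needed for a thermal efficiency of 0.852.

T_C ≈ 353.9 K

From η = 1 − T_C/T_H, T_C = T_H·(1 − η) = 2391.00 × (1 − 0.852) = 353.9 K.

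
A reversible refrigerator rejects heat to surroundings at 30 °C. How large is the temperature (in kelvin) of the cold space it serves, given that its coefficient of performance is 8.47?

T_H = 30 °C → 30 + 273.15 = 303.15 K.
COP_R = T_C/(T_H − T_C) ⇒ T_C = T_H·COP_R/(1 + COP_R) = 303.15 × 8.47/(1 + 8.47) = 271 K.

T_C ≈ 271 K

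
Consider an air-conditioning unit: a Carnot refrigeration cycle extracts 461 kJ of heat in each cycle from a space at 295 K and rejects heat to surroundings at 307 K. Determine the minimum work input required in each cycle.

W_in ≈ 18.8 kJ

For a reversible refrigerator, COP_R = T_C/(T_H − T_C) = 295.00/12.00 = 24.5833.
W = Q_C/COP_R = 461/24.5833 = 18.8 kJ.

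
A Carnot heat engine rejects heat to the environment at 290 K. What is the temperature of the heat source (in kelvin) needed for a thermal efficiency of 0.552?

From η = 1 − T_C/T_H, solving for T_H gives T_H = T_C/(1 − η) = 290.00/(1 − 0.552) = 647.3 K.

T_H ≈ 647.3 K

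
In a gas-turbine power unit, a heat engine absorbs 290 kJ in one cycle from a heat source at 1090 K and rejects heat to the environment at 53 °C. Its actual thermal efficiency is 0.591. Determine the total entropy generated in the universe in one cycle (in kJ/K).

ΔS_univ ≈ 0.09761 kJ/K

T_C = 53 °C → 53 + 273.15 = 326.15 K.
W = η·Q_H = 0.591 × 290 = 171.4 kJ, so Q_C = Q_H − W = 118.6 kJ.
The hot reservoir loses entropy Q_H/T_H = 290/1090.00 = 0.2661 kJ/K; the cold reservoir gains Q_C/T_C = 118.6/326.15 = 0.3637 kJ/K.
ΔS_univ = −Q_H/T_H + Q_C/T_C = 0.09761 kJ/K (> 0, since η = 0.591 < η_Carnot = 0.701).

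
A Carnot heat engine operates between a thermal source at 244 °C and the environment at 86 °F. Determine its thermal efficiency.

T_H = 244 °C → 244 + 273.15 = 517.15 K.
T_C = 86 °F → (86 − 32) × 5/9 = 30.00 °C = 303.15 K.
Carnot efficiency: η = 1 − T_C/T_H = 1 − 303.15/517.15 = 0.414.

η ≈ 0.414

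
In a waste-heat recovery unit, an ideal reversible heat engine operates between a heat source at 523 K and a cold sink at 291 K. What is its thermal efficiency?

Since the cycle is reversible, η = 1 − T_C/T_H = 1 − 291.00/523.00 = 0.4436.

η ≈ 0.4436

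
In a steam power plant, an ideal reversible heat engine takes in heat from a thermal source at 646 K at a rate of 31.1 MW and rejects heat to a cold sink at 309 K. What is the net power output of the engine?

Ẇ ≈ 16.22 MW

For a reversible engine, η = 1 − T_C/T_H = 1 − 309.00/646.00 = 0.5217.
W = η·Q_H = 0.5217 × 31.1 = 16.22 MW.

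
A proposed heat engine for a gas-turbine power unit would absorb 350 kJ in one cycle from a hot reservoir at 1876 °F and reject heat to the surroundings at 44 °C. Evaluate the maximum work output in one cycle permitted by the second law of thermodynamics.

W_max ≈ 264 kJ

T_H = 1876 °F → (1876 − 32) × 5/9 = 1024.44 °C = 1297.59 K.
T_C = 44 °C → 44 + 273.15 = 317.15 K.
No engine can exceed the Carnot limit: η_max = 1 − T_C/T_H = 1 − 317.15/1297.59 = 0.7556.
W_max = η_max · Q_H = 0.7556 × 350 = 264 kJ.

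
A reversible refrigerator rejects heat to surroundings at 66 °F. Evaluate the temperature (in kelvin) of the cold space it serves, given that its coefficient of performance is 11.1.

T_C ≈ 267.9 K

T_H = 66 °F → (66 − 32) × 5/9 = 18.89 °C = 292.04 K.
COP_R = T_C/(T_H − T_C) ⇒ T_C = T_H·COP_R/(1 + COP_R) = 292.04 × 11.1/(1 + 11.1) = 267.9 K.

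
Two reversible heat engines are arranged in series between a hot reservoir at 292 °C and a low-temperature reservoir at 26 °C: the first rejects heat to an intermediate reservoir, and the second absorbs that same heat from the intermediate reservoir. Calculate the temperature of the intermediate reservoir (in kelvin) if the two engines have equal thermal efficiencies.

T_m ≈ 411 K

T_H = 292 °C → 292 + 273.15 = 565.15 K.
T_C = 26 °C → 26 + 273.15 = 299.15 K.
Equal efficiencies require 1 − T_m/T_H = 1 − T_C/T_m, i.e. T_m/T_H = T_C/T_m, so T_m = √(T_H·T_C) = √(565.15 × 299.15) = 411 K.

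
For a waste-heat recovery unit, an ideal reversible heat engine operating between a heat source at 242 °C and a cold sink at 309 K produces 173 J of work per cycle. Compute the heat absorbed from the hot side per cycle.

Q_H ≈ 432.3 J

T_H = 242 °C → 242 + 273.15 = 515.15 K.
Since the cycle is reversible, η = 1 − T_C/T_H = 1 − 309.00/515.15 = 0.4002.
Q_H = W/η = 173/0.4002 = 432.3 J.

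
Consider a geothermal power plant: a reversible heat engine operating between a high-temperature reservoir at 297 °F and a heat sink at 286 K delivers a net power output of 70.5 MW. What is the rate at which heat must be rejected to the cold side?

T_H = 297 °F → (297 − 32) × 5/9 = 147.22 °C = 420.37 K.
For a reversible engine, η = 1 − T_C/T_H = 1 − 286.00/420.37 = 0.3197.
Since Q_C/Q_H = T_C/T_H and Q_H = W/η, Q_C = W·T_C/(T_H − T_C) = 70.5 × 286.00/134.37 = 150.1 MW.

Q̇_C ≈ 150.1 MW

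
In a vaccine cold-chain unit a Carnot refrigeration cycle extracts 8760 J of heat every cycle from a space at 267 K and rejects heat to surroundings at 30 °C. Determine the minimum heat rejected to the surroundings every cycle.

T_H = 30 °C → 30 + 273.15 = 303.15 K.
For a reversible cycle Q_H/Q_C = T_H/T_C, so Q_H = Q_C·T_H/T_C = 8760 × 303.15/267.00 = 9950 J.

Q_H ≈ 9950 J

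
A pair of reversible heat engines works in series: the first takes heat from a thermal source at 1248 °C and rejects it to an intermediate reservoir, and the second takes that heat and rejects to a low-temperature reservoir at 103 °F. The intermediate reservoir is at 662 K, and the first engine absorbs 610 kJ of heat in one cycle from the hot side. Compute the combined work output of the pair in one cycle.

W_total ≈ 485 kJ

T_H = 1248 °C → 1248 + 273.15 = 1521.15 K.
T_C = 103 °F → (103 − 32) × 5/9 = 39.44 °C = 312.59 K.
Two reversible stages in series are equivalent to a single Carnot engine between T_H and T_C, so η_total = 1 − T_C/T_H = 1 − 312.59/1521.15 = 0.7945.
W_total = η_total · Q_H = 0.7945 × 610 = 485 kJ.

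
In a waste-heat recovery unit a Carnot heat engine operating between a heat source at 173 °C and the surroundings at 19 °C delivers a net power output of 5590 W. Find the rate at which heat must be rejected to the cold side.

Q̇_C ≈ 10600 W

T_H = 173 °C → 173 + 273.15 = 446.15 K.
T_C = 19 °C → 19 + 273.15 = 292.15 K.
Carnot efficiency: η = 1 − T_C/T_H = 1 − 292.15/446.15 = 0.3452.
Since Q_C/Q_H = T_C/T_H and Q_H = W/η, Q_C = W·T_C/(T_H − T_C) = 5590 × 292.15/154.00 = 10600 W.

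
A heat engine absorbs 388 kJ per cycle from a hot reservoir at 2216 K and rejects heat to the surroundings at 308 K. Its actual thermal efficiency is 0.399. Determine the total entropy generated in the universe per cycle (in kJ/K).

ΔS_univ ≈ 0.5820 kJ/K

W = η·Q_H = 0.399 × 388 = 154.8 kJ, so Q_C = Q_H − W = 233.2 kJ.
The hot reservoir loses entropy Q_H/T_H = 388/2216.00 = 0.1751 kJ/K; the cold reservoir gains Q_C/T_C = 233.2/308.00 = 0.7571 kJ/K.
ΔS_univ = −Q_H/T_H + Q_C/T_C = 0.5820 kJ/K (> 0, since η = 0.399 < η_Carnot = 0.861).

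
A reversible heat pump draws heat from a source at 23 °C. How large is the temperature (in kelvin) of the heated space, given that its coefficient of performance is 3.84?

T_C = 23 °C → 23 + 273.15 = 296.15 K.
COP_HP = T_H/(T_H − T_C) ⇒ T_H = T_C·COP_HP/(COP_HP − 1) = 296.15 × 3.84/(3.84 − 1) = 400 K.

T_H ≈ 400 K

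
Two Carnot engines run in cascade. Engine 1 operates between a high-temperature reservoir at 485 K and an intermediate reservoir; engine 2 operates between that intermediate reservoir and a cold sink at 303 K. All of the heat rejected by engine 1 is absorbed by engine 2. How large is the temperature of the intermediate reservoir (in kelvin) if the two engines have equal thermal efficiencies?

T_m ≈ 383.3 K

Equal efficiencies require 1 − T_m/T_H = 1 − T_C/T_m, i.e. T_m/T_H = T_C/T_m, so T_m = √(T_H·T_C) = √(485.00 × 303.00) = 383.3 K.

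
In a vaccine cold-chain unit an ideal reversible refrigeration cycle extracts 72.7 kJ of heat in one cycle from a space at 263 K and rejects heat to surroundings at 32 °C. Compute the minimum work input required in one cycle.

W_in ≈ 11.7 kJ

T_H = 32 °C → 32 + 273.15 = 305.15 K.
Carnot COP: COP_R = T_C/(T_H − T_C) = 263.00/42.15 = 6.2396.
W = Q_C/COP_R = 72.7/6.2396 = 11.7 kJ.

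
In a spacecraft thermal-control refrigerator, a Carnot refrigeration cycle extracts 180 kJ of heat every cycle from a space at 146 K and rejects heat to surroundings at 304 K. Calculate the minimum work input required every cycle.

W_in ≈ 195 kJ

Carnot COP: COP_R = T_C/(T_H − T_C) = 146.00/158.00 = 0.9241.
W = Q_C/COP_R = 180/0.9241 = 195 kJ.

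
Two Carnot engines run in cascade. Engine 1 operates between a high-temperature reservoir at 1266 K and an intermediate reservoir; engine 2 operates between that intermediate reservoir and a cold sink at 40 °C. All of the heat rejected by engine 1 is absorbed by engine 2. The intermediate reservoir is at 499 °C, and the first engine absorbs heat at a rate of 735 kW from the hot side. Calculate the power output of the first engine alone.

Ẇ₁ ≈ 287 kW

T_C = 40 °C → 40 + 273.15 = 313.15 K.
T_m = 499 °C → 499 + 273.15 = 772.15 K.
First-stage efficiency η₁ = 1 − T_m/T_H = 1 − 772.15/1266.00 = 0.3901.
W₁ = η₁·Q_H = 0.3901 × 735 = 287 kW.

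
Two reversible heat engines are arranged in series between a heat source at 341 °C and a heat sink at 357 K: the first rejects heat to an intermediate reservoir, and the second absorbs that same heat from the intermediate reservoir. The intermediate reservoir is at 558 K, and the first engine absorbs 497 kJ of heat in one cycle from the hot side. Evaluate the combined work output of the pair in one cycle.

W_total ≈ 208 kJ

T_H = 341 °C → 341 + 273.15 = 614.15 K.
Two reversible stages in series are equivalent to a single Carnot engine between T_H and T_C, so η_total = 1 − T_C/T_H = 1 − 357.00/614.15 = 0.4187.
W_total = η_total · Q_H = 0.4187 × 497 = 208 kJ.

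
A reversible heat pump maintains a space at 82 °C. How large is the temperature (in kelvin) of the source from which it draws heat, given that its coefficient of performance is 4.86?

T_C ≈ 282 K

T_H = 82 °C → 82 + 273.15 = 355.15 K.
COP_HP = T_H/(T_H − T_C) ⇒ T_C = T_H·(COP_HP − 1)/COP_HP = 355.15 × (4.86 − 1)/4.86 = 282 K.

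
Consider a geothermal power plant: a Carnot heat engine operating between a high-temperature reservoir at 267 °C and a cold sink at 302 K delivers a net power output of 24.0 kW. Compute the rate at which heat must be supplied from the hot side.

T_H = 267 °C → 267 + 273.15 = 540.15 K.
η_rev = 1 − T_C/T_H = 1 − 302.00/540.15 = 0.4409.
Q_H = W/η = 24.0/0.4409 = 54.43 kW.

Q̇_H ≈ 54.43 kW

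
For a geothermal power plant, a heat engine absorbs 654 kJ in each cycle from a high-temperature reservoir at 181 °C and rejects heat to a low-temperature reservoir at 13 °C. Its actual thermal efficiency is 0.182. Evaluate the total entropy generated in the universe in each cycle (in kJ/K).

ΔS_univ ≈ 0.429 kJ/K

T_H = 181 °C → 181 + 273.15 = 454.15 K.
T_C = 13 °C → 13 + 273.15 = 286.15 K.
W = η·Q_H = 0.182 × 654 = 119.0 kJ, so Q_C = Q_H − W = 535.0 kJ.
Reservoir entropy changes: ΔS_H = −Q_H/T_H = −654/454.15 = -1.440 kJ/K and ΔS_C = +Q_C/T_C = 535.0/286.15 = 1.870 kJ/K.
ΔS_univ = −Q_H/T_H + Q_C/T_C = 0.429 kJ/K (> 0, since η = 0.182 < η_Carnot = 0.370).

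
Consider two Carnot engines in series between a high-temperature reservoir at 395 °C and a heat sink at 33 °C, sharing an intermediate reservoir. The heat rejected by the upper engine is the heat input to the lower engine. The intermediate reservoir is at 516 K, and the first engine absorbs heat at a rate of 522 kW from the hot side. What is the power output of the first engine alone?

Ẇ₁ ≈ 119 kW

T_H = 395 °C → 395 + 273.15 = 668.15 K.
T_C = 33 °C → 33 + 273.15 = 306.15 K.
First-stage efficiency η₁ = 1 − T_m/T_H = 1 − 516.00/668.15 = 0.2277.
W₁ = η₁·Q_H = 0.2277 × 522 = 119 kW.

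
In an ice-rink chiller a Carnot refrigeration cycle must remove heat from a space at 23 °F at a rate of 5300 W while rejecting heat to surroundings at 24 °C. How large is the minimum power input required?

T_H = 24 °C → 24 + 273.15 = 297.15 K.
T_C = 23 °F → (23 − 32) × 5/9 = -5.00 °C = 268.15 K.
The reversible coefficient of performance is COP_R = T_C/(T_H − T_C) = 268.15/29.00 = 9.2466.
W = Q_C/COP_R = 5300/9.2466 = 573 W.

Ẇ_in ≈ 573 W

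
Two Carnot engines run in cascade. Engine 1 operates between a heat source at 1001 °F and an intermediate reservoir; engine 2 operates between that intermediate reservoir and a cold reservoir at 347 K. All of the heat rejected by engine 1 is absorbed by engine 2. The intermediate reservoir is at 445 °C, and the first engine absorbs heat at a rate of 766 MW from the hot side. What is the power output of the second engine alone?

Ẇ₂ ≈ 350 MW

T_H = 1001 °F → (1001 − 32) × 5/9 = 538.33 °C = 811.48 K.
T_m = 445 °C → 445 + 273.15 = 718.15 K.
Heat entering the second stage: Q_m = Q_H·(T_m/T_H) = 766 × 718.15/811.48 = 678 MW.
Second-stage efficiency η₂ = 1 − T_C/T_m = 1 − 347.00/718.15 = 0.5168, so W₂ = η₂·Q_m = 350 MW.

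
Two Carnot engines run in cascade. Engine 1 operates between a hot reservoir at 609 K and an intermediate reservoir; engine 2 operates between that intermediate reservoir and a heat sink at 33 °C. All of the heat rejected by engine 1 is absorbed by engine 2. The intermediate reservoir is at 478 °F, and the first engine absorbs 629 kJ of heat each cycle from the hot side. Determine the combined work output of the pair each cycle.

W_total ≈ 313 kJ

T_C = 33 °C → 33 + 273.15 = 306.15 K.
Two reversible stages in series are equivalent to a single Carnot engine between T_H and T_C, so η_total = 1 − T_C/T_H = 1 − 306.15/609.00 = 0.4973.
W_total = η_total · Q_H = 0.4973 × 629 = 313 kJ.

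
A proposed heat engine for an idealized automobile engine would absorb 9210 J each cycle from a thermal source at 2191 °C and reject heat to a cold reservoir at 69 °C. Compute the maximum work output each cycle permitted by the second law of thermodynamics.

T_H = 2191 °C → 2191 + 273.15 = 2464.15 K.
T_C = 69 °C → 69 + 273.15 = 342.15 K.
The second-law ceiling is the Carnot efficiency, η_max = 1 − T_C/T_H = 1 − 342.15/2464.15 = 0.8611.
W_max = η_max · Q_H = 0.8611 × 9210 = 7930 J.

W_max ≈ 7930 J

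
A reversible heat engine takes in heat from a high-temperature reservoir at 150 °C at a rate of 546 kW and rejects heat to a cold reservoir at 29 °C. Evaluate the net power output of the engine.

Ẇ ≈ 156 kW

T_H = 150 °C → 150 + 273.15 = 423.15 K.
T_C = 29 °C → 29 + 273.15 = 302.15 K.
η_rev = 1 − T_C/T_H = 1 − 302.15/423.15 = 0.2860.
W = η·Q_H = 0.2860 × 546 = 156 kW.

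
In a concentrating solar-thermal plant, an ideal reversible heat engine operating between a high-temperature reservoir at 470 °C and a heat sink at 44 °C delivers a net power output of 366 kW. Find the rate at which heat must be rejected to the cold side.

Q̇_C ≈ 272 kW

T_H = 470 °C → 470 + 273.15 = 743.15 K.
T_C = 44 °C → 44 + 273.15 = 317.15 K.
Since the cycle is reversible, η = 1 − T_C/T_H = 1 − 317.15/743.15 = 0.5732.
Since Q_C/Q_H = T_C/T_H and Q_H = W/η, Q_C = W·T_C/(T_H − T_C) = 366 × 317.15/426.00 = 272 kW.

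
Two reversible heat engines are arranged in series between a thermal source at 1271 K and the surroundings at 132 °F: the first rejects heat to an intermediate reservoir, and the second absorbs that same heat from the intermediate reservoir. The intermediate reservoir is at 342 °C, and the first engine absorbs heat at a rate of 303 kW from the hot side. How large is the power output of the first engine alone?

T_C = 132 °F → (132 − 32) × 5/9 = 55.56 °C = 328.71 K.
T_m = 342 °C → 342 + 273.15 = 615.15 K.
First-stage efficiency η₁ = 1 − T_m/T_H = 1 − 615.15/1271.00 = 0.5160.
W₁ = η₁·Q_H = 0.5160 × 303 = 156.4 kW.

Ẇ₁ ≈ 156.4 kW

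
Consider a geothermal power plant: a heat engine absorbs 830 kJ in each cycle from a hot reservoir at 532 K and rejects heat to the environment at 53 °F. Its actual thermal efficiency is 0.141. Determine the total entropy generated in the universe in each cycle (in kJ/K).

T_C = 53 °F → (53 − 32) × 5/9 = 11.67 °C = 284.82 K.
W = η·Q_H = 0.141 × 830 = 117.0 kJ, so Q_C = Q_H − W = 713.0 kJ.
The hot reservoir loses entropy Q_H/T_H = 830/532.00 = 1.560 kJ/K; the cold reservoir gains Q_C/T_C = 713.0/284.82 = 2.503 kJ/K.
ΔS_univ = −Q_H/T_H + Q_C/T_C = 0.943 kJ/K (> 0, since η = 0.141 < η_Carnot = 0.465).

ΔS_univ ≈ 0.943 kJ/K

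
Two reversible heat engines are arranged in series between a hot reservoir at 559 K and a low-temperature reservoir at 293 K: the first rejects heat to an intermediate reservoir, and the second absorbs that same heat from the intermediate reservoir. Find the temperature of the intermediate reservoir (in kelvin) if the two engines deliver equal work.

T_m ≈ 426.0 K

For reversible stages Q_m = Q_H·(T_m/T_H). Setting W₁ = Q_H(1 − T_m/T_H) equal to W₂ = Q_m(1 − T_C/T_m) = Q_H·(T_m − T_C)/T_H gives T_H − T_m = T_m − T_C, so T_m = (T_H + T_C)/2 = (559.00 + 293.00)/2 = 426.0 K.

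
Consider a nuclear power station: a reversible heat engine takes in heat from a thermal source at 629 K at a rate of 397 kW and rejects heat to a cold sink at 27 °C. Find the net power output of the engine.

Ẇ ≈ 207.6 kW

T_C = 27 °C → 27 + 273.15 = 300.15 K.
Since the cycle is reversible, η = 1 − T_C/T_H = 1 − 300.15/629.00 = 0.5228.
W = η·Q_H = 0.5228 × 397 = 207.6 kW.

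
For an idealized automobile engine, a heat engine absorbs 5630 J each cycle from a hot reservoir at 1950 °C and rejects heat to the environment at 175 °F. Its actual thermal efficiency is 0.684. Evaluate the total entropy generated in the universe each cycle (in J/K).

ΔS_univ ≈ 2.51 J/K

T_H = 1950 °C → 1950 + 273.15 = 2223.15 K.
T_C = 175 °F → (175 − 32) × 5/9 = 79.44 °C = 352.59 K.
W = η·Q_H = 0.684 × 5630 = 3851 J, so Q_C = Q_H − W = 1779 J.
The hot reservoir loses entropy Q_H/T_H = 5630/2223.15 = 2.532 J/K; the cold reservoir gains Q_C/T_C = 1779/352.59 = 5.046 J/K.
ΔS_univ = −Q_H/T_H + Q_C/T_C = 2.51 J/K (> 0, since η = 0.684 < η_Carnot = 0.841).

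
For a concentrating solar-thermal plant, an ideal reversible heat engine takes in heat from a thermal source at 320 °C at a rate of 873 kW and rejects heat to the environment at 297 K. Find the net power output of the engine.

Ẇ ≈ 435.9 kW

T_H = 320 °C → 320 + 273.15 = 593.15 K.
η_rev = 1 − T_C/T_H = 1 − 297.00/593.15 = 0.4993.
W = η·Q_H = 0.4993 × 873 = 435.9 kW.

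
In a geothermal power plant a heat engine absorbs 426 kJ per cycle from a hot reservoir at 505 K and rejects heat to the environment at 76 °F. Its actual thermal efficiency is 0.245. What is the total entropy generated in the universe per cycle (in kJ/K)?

ΔS_univ ≈ 0.237 kJ/K

T_C = 76 °F → (76 − 32) × 5/9 = 24.44 °C = 297.59 K.
W = η·Q_H = 0.245 × 426 = 104.4 kJ, so Q_C = Q_H − W = 321.6 kJ.
Reservoir entropy changes: ΔS_H = −Q_H/T_H = −426/505.00 = -0.8436 kJ/K and ΔS_C = +Q_C/T_C = 321.6/297.59 = 1.081 kJ/K.
ΔS_univ = −Q_H/T_H + Q_C/T_C = 0.237 kJ/K (> 0, since η = 0.245 < η_Carnot = 0.411).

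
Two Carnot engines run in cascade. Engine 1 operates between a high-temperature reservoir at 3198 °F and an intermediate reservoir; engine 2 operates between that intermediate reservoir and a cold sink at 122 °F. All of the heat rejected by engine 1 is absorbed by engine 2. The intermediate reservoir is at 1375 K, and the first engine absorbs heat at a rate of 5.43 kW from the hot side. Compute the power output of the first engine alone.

Ẇ₁ ≈ 1.76 kW

T_H = 3198 °F → (3198 − 32) × 5/9 = 1758.89 °C = 2032.04 K.
T_C = 122 °F → (122 − 32) × 5/9 = 50.00 °C = 323.15 K.
First-stage efficiency η₁ = 1 − T_m/T_H = 1 − 1375.00/2032.04 = 0.3233.
W₁ = η₁·Q_H = 0.3233 × 5.43 = 1.76 kW.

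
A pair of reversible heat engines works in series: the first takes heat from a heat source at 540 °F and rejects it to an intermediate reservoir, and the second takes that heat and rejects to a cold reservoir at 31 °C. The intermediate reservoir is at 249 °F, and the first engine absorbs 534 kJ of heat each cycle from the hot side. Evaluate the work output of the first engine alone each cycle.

W₁ ≈ 155 kJ

T_H = 540 °F → (540 − 32) × 5/9 = 282.22 °C = 555.37 K.
T_C = 31 °C → 31 + 273.15 = 304.15 K.
T_m = 249 °F → (249 − 32) × 5/9 = 120.56 °C = 393.71 K.
First-stage efficiency η₁ = 1 − T_m/T_H = 1 − 393.71/555.37 = 0.2911.
W₁ = η₁·Q_H = 0.2911 × 534 = 155 kJ.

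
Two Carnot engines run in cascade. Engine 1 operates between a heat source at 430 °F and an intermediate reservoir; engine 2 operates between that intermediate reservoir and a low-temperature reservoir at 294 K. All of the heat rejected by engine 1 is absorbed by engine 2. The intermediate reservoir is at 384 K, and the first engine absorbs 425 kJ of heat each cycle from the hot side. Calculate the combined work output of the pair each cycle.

T_H = 430 °F → (430 − 32) × 5/9 = 221.11 °C = 494.26 K.
Two reversible stages in series are equivalent to a single Carnot engine between T_H and T_C, so η_total = 1 − T_C/T_H = 1 − 294.00/494.26 = 0.4052.
W_total = η_total · Q_H = 0.4052 × 425 = 172 kJ.

W_total ≈ 172 kJ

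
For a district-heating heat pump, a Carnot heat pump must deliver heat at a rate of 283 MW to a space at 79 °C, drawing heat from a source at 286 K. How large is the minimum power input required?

Ẇ_in ≈ 53.2 MW

T_H = 79 °C → 79 + 273.15 = 352.15 K.
COP_HP = T_H/(T_H − T_C) = 352.15/66.15 = 5.3235.
W = Q_H/COP_HP = 283/5.3235 = 53.2 MW.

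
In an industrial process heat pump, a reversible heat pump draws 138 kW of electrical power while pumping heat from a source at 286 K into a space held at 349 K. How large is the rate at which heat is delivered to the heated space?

Q̇_H ≈ 764 kW

COP_HP = T_H/(T_H − T_C) = 349.00/63.00 = 5.5397.
Q_H = COP_HP · W = 5.5397 × 138 = 764 kW.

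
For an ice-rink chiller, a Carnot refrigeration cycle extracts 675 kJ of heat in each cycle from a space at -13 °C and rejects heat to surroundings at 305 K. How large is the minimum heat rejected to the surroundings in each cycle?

T_C = -13 °C → -13 + 273.15 = 260.15 K.
For a reversible cycle Q_H/Q_C = T_H/T_C, so Q_H = Q_C·T_H/T_C = 675 × 305.00/260.15 = 791.4 kJ.

Q_H ≈ 791.4 kJ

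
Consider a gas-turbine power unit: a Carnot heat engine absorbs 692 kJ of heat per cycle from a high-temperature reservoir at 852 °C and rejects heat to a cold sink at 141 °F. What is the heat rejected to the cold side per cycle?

T_H = 852 °C → 852 + 273.15 = 1125.15 K.
T_C = 141 °F → (141 − 32) × 5/9 = 60.56 °C = 333.71 K.
The Carnot efficiency is η = 1 − T_C/T_H = 1 − 333.71/1125.15 = 0.7034.
For a reversible cycle Q_C/Q_H = T_C/T_H, so Q_C = 692 × 333.71/1125.15 = 205 kJ.

Q_C ≈ 205 kJ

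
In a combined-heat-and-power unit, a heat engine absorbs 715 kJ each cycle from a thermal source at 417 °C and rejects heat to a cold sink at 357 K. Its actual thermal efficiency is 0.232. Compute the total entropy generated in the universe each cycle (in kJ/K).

T_H = 417 °C → 417 + 273.15 = 690.15 K.
W = η·Q_H = 0.232 × 715 = 165.9 kJ, so Q_C = Q_H − W = 549.1 kJ.
Reservoir entropy changes: ΔS_H = −Q_H/T_H = −715/690.15 = -1.036 kJ/K and ΔS_C = +Q_C/T_C = 549.1/357.00 = 1.538 kJ/K.
ΔS_univ = −Q_H/T_H + Q_C/T_C = 0.5021 kJ/K (> 0, since η = 0.232 < η_Carnot = 0.483).

ΔS_univ ≈ 0.5021 kJ/K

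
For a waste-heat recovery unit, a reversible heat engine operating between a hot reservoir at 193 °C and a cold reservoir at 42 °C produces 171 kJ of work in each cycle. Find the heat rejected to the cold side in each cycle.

Q_C ≈ 356.9 kJ

T_H = 193 °C → 193 + 273.15 = 466.15 K.
T_C = 42 °C → 42 + 273.15 = 315.15 K.
η_rev = 1 − T_C/T_H = 1 − 315.15/466.15 = 0.3239.
Since Q_C/Q_H = T_C/T_H and Q_H = W/η, Q_C = W·T_C/(T_H − T_C) = 171 × 315.15/151.00 = 356.9 kJ.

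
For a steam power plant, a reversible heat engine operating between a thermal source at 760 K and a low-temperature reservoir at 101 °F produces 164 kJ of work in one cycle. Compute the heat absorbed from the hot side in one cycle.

Q_H ≈ 277.9 kJ

T_C = 101 °F → (101 − 32) × 5/9 = 38.33 °C = 311.48 K.
Carnot efficiency: η = 1 − T_C/T_H = 1 − 311.48/760.00 = 0.5902.
Q_H = W/η = 164/0.5902 = 277.9 kJ.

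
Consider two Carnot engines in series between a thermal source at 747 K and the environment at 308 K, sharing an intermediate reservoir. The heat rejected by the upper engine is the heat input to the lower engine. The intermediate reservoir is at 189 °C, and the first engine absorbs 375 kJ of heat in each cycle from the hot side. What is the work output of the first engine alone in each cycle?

T_m = 189 °C → 189 + 273.15 = 462.15 K.
First-stage efficiency η₁ = 1 − T_m/T_H = 1 − 462.15/747.00 = 0.3813.
W₁ = η₁·Q_H = 0.3813 × 375 = 143 kJ.

W₁ ≈ 143 kJ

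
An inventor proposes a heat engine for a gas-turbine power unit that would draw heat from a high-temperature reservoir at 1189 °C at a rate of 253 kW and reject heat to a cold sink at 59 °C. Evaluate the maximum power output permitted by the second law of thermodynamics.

Ẇ_max ≈ 196 kW

T_H = 1189 °C → 1189 + 273.15 = 1462.15 K.
T_C = 59 °C → 59 + 273.15 = 332.15 K.
No engine can exceed the Carnot limit: η_max = 1 − T_C/T_H = 1 − 332.15/1462.15 = 0.7728.
W_max = η_max · Q_H = 0.7728 × 253 = 196 kW.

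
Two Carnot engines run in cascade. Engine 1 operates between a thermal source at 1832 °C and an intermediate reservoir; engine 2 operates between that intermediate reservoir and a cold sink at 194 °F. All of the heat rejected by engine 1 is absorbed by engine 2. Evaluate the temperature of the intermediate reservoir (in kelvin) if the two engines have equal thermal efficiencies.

T_m ≈ 874 K

T_H = 1832 °C → 1832 + 273.15 = 2105.15 K.
T_C = 194 °F → (194 − 32) × 5/9 = 90.00 °C = 363.15 K.
Equal efficiencies require 1 − T_m/T_H = 1 − T_C/T_m, i.e. T_m/T_H = T_C/T_m, so T_m = √(T_H·T_C) = √(2105.15 × 363.15) = 874 K.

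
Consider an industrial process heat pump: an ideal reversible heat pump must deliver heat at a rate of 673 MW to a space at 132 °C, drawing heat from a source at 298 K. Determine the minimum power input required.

Ẇ_in ≈ 178 MW

T_H = 132 °C → 132 + 273.15 = 405.15 K.
COP_HP = T_H/(T_H − T_C) = 405.15/107.15 = 3.7811.
W = Q_H/COP_HP = 673/3.7811 = 178 MW.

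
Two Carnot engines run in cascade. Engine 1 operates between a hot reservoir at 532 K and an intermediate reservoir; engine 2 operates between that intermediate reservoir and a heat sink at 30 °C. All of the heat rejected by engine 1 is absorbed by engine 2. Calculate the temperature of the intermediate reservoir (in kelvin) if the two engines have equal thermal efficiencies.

T_C = 30 °C → 30 + 273.15 = 303.15 K.
Equal efficiencies require 1 − T_m/T_H = 1 − T_C/T_m, i.e. T_m/T_H = T_C/T_m, so T_m = √(T_H·T_C) = √(532.00 × 303.15) = 402 K.

T_m ≈ 402 K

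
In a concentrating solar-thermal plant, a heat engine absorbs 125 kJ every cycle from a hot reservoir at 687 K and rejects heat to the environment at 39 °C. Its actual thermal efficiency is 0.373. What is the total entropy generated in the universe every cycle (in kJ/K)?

ΔS_univ ≈ 0.06913 kJ/K

T_C = 39 °C → 39 + 273.15 = 312.15 K.
W = η·Q_H = 0.373 × 125 = 46.62 kJ, so Q_C = Q_H − W = 78.38 kJ.
Entropy balance on the reservoirs: −Q_H/T_H = -0.1820 kJ/K, +Q_C/T_C = 0.2511 kJ/K.
ΔS_univ = −Q_H/T_H + Q_C/T_C = 0.06913 kJ/K (> 0, since η = 0.373 < η_Carnot = 0.546).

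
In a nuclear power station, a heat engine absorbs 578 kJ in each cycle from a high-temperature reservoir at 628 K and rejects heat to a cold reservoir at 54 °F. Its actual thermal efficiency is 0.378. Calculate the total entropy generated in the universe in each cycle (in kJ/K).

ΔS_univ ≈ 0.3394 kJ/K

T_C = 54 °F → (54 − 32) × 5/9 = 12.22 °C = 285.37 K.
W = η·Q_H = 0.378 × 578 = 218.5 kJ, so Q_C = Q_H − W = 359.5 kJ.
The hot reservoir loses entropy Q_H/T_H = 578/628.00 = 0.9204 kJ/K; the cold reservoir gains Q_C/T_C = 359.5/285.37 = 1.260 kJ/K.
ΔS_univ = −Q_H/T_H + Q_C/T_C = 0.3394 kJ/K (> 0, since η = 0.378 < η_Carnot = 0.546).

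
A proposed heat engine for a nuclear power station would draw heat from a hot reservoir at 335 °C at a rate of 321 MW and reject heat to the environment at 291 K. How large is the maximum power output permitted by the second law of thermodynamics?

Ẇ_max ≈ 167.4 MW

T_H = 335 °C → 335 + 273.15 = 608.15 K.
The second-law ceiling is the Carnot efficiency, η_max = 1 − T_C/T_H = 1 − 291.00/608.15 = 0.5215.
W_max = η_max · Q_H = 0.5215 × 321 = 167.4 MW.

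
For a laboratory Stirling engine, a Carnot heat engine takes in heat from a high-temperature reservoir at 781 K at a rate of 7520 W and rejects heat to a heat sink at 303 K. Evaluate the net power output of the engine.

Ẇ ≈ 4603 W

Carnot efficiency: η = 1 − T_C/T_H = 1 − 303.00/781.00 = 0.6120.
W = η·Q_H = 0.6120 × 7520 = 4603 W.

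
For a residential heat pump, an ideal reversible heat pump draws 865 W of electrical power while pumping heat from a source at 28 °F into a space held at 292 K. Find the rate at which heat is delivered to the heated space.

T_C = 28 °F → (28 − 32) × 5/9 = -2.22 °C = 270.93 K.
COP_HP = T_H/(T_H − T_C) = 292.00/21.07 = 13.8571.
Q_H = COP_HP · W = 13.8571 × 865 = 12000 W.

Q̇_H ≈ 12000 W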